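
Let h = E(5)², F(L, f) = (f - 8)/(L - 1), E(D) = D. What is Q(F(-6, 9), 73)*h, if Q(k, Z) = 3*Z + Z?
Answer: 7300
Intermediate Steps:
F(L, f) = (-8 + f)/(-1 + L)
Q(k, Z) = 4*Z
h = 25 (h = 5² = 25)
Q(F(-6, 9), 73)*h = (4*73)*25 = 292*25 = 7300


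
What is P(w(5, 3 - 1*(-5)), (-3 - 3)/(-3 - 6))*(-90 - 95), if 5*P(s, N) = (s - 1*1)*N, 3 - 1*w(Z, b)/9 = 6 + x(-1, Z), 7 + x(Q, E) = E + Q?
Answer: 74/3 ≈ 24.667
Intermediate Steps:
x(Q, E) = -7 + E + Q (x(Q, E) = -7 + (E + Q) = -7 + E + Q)
w(Z, b) = 45 - 9*Z (w(Z, b) = 27 - 9*(6 + (-7 + Z - 1)) = 27 - 9*(6 + (-8 + Z)) = 27 - 9*(-2 + Z) = 27 + (18 - 9*Z) = 45 - 9*Z)
P(s, N) = N*(-1 + s)/5 (P(s, N) = ((s - 1*1)*N)/5 = ((s - 1)*N)/5 = ((-1 + s)*N)/5 = (N*(-1 + s))/5 = N*(-1 + s)/5)
P(w(5, 3 - 1*(-5)), (-3 - 3)/(-3 - 6))*(-90 - 95) = (((-3 - 3)/(-3 - 6))*(-1 + (45 - 9*5))/5)*(-90 - 95) = ((-6/(-9))*(-1 + (45 - 45))/5)*(-185) = ((-6*(-⅑))*(-1 + 0)/5)*(-185) = ((⅕)*(⅔)*(-1))*(-185) = -2/15*(-185) = 74/3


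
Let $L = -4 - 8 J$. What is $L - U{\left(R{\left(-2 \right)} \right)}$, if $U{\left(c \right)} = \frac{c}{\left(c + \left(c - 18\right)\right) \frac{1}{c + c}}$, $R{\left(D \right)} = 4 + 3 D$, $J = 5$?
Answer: $- \frac{480}{11} \approx -43.636$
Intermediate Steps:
$U{\left(c \right)} = \frac{2 c^{2}}{-18 + 2 c}$ ($U{\left(c \right)} = \frac{c}{\left(c + \left(-18 + c\right)\right) \frac{1}{2 c}} = \frac{c}{\left(-18 + 2 c\right) \frac{1}{2 c}} = \frac{c}{\frac{1}{2} \frac{1}{c} \left(-18 + 2 c\right)} = c \frac{2 c}{-18 + 2 c} = \frac{2 c^{2}}{-18 + 2 c}$)
$L = -44$ ($L = -4 - 40 = -44$)
$L - U{\left(R{\left(-2 \right)} \right)} = -44 - \frac{\left(4 + 3 \left(-2\right)\right)^{2}}{-9 + \left(4 + 3 \left(-2\right)\right)} = -44 - \frac{\left(4 - 6\right)^{2}}{-9 + \left(4 - 6\right)} = -44 - \frac{\left(-2\right)^{2}}{-9 - 2} = -44 - \frac{4}{-11} = -44 - 4 \left(- \frac{1}{11}\right) = -44 - - \frac{4}{11} = -44 + \frac{4}{11} = - \frac{480}{11}$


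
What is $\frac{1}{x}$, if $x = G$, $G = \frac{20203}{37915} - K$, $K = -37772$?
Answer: $\frac{37915}{1432145583} \approx 2.6474 \cdot 10^{-5}$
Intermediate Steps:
$G = \frac{1432145583}{37915}$ ($G = \frac{20203}{37915} - -37772 = 20203 \cdot \frac{1}{37915} + 37772 = \frac{20203}{37915} + 37772 = \frac{1432145583}{37915} \approx 37773.0$)
$x = \frac{1432145583}{37915} \approx 37773.0$
$\frac{1}{x} = \frac{1}{\frac{1432145583}{37915}} = \frac{37915}{1432145583}$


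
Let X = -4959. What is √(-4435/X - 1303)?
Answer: I*√3557885242/1653 ≈ 36.085*I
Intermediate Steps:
√(-4435/X - 1303) = √(-4435/(-4959) - 1303) = √(-4435*(-1/4959) - 1303) = √(4435/4959 - 1303) = √(-6457142/4959) = I*√3557885242/1653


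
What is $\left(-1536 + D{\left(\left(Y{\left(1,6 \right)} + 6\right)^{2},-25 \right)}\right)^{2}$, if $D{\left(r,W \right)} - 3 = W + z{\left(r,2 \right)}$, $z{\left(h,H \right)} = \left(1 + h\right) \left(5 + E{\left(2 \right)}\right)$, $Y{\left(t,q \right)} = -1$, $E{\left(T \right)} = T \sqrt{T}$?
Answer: $2044592 - 148512 \sqrt{2} \approx 1.8346 \cdot 10^{6}$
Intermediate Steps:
$E{\left(T \right)} = T^{\frac{3}{2}}$
$z{\left(h,H \right)} = \left(1 + h\right) \left(5 + 2 \sqrt{2}\right)$ ($z{\left(h,H \right)} = \left(1 + h\right) \left(5 + 2^{\frac{3}{2}}\right) = \left(1 + h\right) \left(5 + 2 \sqrt{2}\right)$)
$D{\left(r,W \right)} = 8 + W + 2 \sqrt{2} + 5 r + 2 r \sqrt{2}$ ($D{\left(r,W \right)} = 3 + \left(W + \left(5 + 2 \sqrt{2} + 5 r + 2 r \sqrt{2}\right)\right) = 3 + \left(5 + W + 2 \sqrt{2} + 5 r + 2 r \sqrt{2}\right) = 8 + W + 2 \sqrt{2} + 5 r + 2 r \sqrt{2}$)
$\left(-1536 + D{\left(\left(Y{\left(1,6 \right)} + 6\right)^{2},-25 \right)}\right)^{2} = \left(-1536 + \left(8 - 25 + 2 \sqrt{2} + 5 \left(-1 + 6\right)^{2} + 2 \left(-1 + 6\right)^{2} \sqrt{2}\right)\right)^{2} = \left(-1536 + \left(8 - 25 + 2 \sqrt{2} + 5 \cdot 5^{2} + 2 \cdot 5^{2} \sqrt{2}\right)\right)^{2} = \left(-1536 + \left(8 - 25 + 2 \sqrt{2} + 5 \cdot 25 + 2 \cdot 25 \sqrt{2}\right)\right)^{2} = \left(-1536 + \left(8 - 25 + 2 \sqrt{2} + 125 + 50 \sqrt{2}\right)\right)^{2} = \left(-1536 + \left(108 + 52 \sqrt{2}\right)\right)^{2} = \left(-1428 + 52 \sqrt{2}\right)^{2}$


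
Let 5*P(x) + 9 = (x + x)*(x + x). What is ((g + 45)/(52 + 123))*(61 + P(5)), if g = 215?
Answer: 20592/175 ≈ 117.67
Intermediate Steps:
P(x) = -9/5 + 4*x**2/5 (P(x) = -9/5 + ((x + x)*(x + x))/5 = -9/5 + ((2*x)*(2*x))/5 = -9/5 + (4*x**2)/5 = -9/5 + 4*x**2/5)
((g + 45)/(52 + 123))*(61 + P(5)) = ((215 + 45)/(52 + 123))*(61 + (-9/5 + (4/5)*5**2)) = (260/175)*(61 + (-9/5 + (4/5)*25)) = (260*(1/175))*(61 + (-9/5 + 20)) = 52*(61 + 91/5)/35 = (52/35)*(396/5) = 20592/175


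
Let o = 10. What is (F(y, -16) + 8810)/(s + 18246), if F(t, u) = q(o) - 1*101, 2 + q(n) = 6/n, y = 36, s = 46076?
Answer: 21769/160805 ≈ 0.13538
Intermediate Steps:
q(n) = -2 + 6/n
F(t, u) = -512/5 (F(t, u) = (-2 + 6/10) - 1*101 = (-2 + 6*(⅒)) - 101 = (-2 + ⅗) - 101 = -7/5 - 101 = -512/5)
(F(y, -16) + 8810)/(s + 18246) = (-512/5 + 8810)/(46076 + 18246) = (43538/5)/64322 = (43538/5)*(1/64322) = 21769/160805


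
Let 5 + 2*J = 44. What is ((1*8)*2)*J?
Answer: 312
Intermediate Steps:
J = 39/2 (J = -5/2 + (1/2)*44 = -5/2 + 22 = 39/2 ≈ 19.500)
((1*8)*2)*J = ((1*8)*2)*(39/2) = (8*2)*(39/2) = 16*(39/2) = 312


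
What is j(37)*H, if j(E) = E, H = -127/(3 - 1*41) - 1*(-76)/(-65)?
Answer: 198579/2470 ≈ 80.396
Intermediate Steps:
H = 5367/2470 (H = -127/(3 - 41) + 76*(-1/65) = -127/(-38) - 76/65 = -127*(-1/38) - 76/65 = 127/38 - 76/65 = 5367/2470 ≈ 2.1729)
j(37)*H = 37*(5367/2470) = 198579/2470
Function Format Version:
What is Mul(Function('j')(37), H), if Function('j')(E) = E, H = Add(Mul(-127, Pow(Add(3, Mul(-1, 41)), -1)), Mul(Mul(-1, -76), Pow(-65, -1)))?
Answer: Rational(198579, 2470) ≈ 80.396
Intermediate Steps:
H = Rational(5367, 2470) (H = Add(Mul(-127, Pow(Add(3, -41), -1)), Mul(76, Rational(-1, 65))) = Add(Mul(-127, Pow(-38, -1)), Rational(-76, 65)) = Add(Mul(-127, Rational(-1, 38)), Rational(-76, 65)) = Add(Rational(127, 38), Rational(-76, 65)) = Rational(5367, 2470) ≈ 2.1729)
Mul(Function('j')(37), H) = Mul(37, Rational(5367, 2470)) = Rational(198579, 2470)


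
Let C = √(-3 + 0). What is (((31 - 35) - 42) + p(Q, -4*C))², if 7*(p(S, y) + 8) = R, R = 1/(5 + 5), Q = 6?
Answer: 14280841/4900 ≈ 2914.5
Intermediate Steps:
C = I*√3 (C = √(-3) = I*√3 ≈ 1.732*I)
R = ⅒ (R = 1/10 = ⅒ ≈ 0.10000)
p(S, y) = -559/70 (p(S, y) = -8 + (⅐)*(⅒) = -8 + 1/70 = -559/70)
(((31 - 35) - 42) + p(Q, -4*C))² = (((31 - 35) - 42) - 559/70)² = ((-4 - 42) - 559/70)² = (-46 - 559/70)² = (-3779/70)² = 14280841/4900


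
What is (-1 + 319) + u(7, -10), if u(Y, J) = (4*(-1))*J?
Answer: 358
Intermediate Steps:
u(Y, J) = -4*J
(-1 + 319) + u(7, -10) = (-1 + 319) - 4*(-10) = 318 + 40 = 358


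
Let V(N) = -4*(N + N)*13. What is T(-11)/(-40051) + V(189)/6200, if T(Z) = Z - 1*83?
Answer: -98332457/31039525 ≈ -3.1680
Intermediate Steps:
T(Z) = -83 + Z (T(Z) = Z - 83 = -83 + Z)
V(N) = -104*N (V(N) = -8*N*13 = -104*N)
T(-11)/(-40051) + V(189)/6200 = (-83 - 11)/(-40051) - 104*189/6200 = -94*(-1/40051) - 19656*1/6200 = 94/40051 - 2457/775 = -98332457/31039525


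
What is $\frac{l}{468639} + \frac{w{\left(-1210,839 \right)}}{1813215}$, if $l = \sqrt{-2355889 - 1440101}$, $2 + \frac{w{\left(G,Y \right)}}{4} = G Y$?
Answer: $- \frac{4060768}{1813215} + \frac{i \sqrt{3795990}}{468639} \approx -2.2395 + 0.0041574 i$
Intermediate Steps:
$w{\left(G,Y \right)} = -8 + 4 G Y$
$l = i \sqrt{3795990}$ ($l = \sqrt{-3795990} = i \sqrt{3795990} \approx 1948.3 i$)
$\frac{l}{468639} + \frac{w{\left(-1210,839 \right)}}{1813215} = \frac{i \sqrt{3795990}}{468639} + \frac{-8 + 4 \left(-1210\right) 839}{1813215} = i \sqrt{3795990} \cdot \frac{1}{468639} + \left(-8 - 4060760\right) \frac{1}{1813215} = \frac{i \sqrt{3795990}}{468639} - \frac{4060768}{1813215} = - \frac{4060768}{1813215} + \frac{i \sqrt{3795990}}{468639}$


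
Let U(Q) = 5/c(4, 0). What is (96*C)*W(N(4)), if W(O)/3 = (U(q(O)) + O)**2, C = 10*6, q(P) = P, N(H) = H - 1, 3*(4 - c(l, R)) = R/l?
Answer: 312120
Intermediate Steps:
c(l, R) = 4 - R/(3*l)
N(H) = -1 + H
U(Q) = 5/4 (U(Q) = 5/(4 - 1/3*0/4) = 5/(4 - 1/3*0*1/4) = 5/(4 + 0) = 5/4)
C = 60
W(O) = 3*(5/4 + O)**2
(96*C)*W(N(4)) = (96*60)*(3*(5 + 4*(-1 + 4))**2/16) = 5760*(3*(5 + 4*3)**2/16) = 5760*(3*(5 + 12)**2/16) = 5760*((3/16)*17**2) = 5760*((3/16)*289) = 5760*(867/16) = 312120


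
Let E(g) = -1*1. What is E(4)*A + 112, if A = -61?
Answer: 173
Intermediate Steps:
E(g) = -1
E(4)*A + 112 = -1*(-61) + 112 = 61 + 112 = 173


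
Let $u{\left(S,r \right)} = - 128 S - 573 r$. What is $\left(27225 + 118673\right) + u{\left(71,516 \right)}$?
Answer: $-158858$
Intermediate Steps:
$u{\left(S,r \right)} = - 573 r - 128 S$
$\left(27225 + 118673\right) + u{\left(71,516 \right)} = \left(27225 + 118673\right) - 304756 = 145898 - 304756 = -158858$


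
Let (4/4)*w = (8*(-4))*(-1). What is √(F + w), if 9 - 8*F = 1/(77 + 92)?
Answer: 3*√622/13 ≈ 5.7554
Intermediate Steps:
F = 190/169 (F = 9/8 - 1/(8*(77 + 92)) = 9/8 - ⅛/169 = 9/8 - ⅛*1/169 = 9/8 - 1/1352 = 190/169 ≈ 1.1243)
w = 32 (w = (8*(-4))*(-1) = -32*(-1) = 32)
√(F + w) = √(190/169 + 32) = √(5598/169) = 3*√622/13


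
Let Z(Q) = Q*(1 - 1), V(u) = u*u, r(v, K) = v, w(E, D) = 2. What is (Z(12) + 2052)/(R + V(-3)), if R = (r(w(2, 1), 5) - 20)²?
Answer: 228/37 ≈ 6.1622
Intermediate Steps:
V(u) = u²
Z(Q) = 0 (Z(Q) = Q*0 = 0)
R = 324 (R = (2 - 20)² = (-18)² = 324)
(Z(12) + 2052)/(R + V(-3)) = (0 + 2052)/(324 + (-3)²) = 2052/(324 + 9) = 2052/333 = 2052*(1/333) = 228/37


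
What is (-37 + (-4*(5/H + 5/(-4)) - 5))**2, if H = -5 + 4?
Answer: 289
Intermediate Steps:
H = -1
(-37 + (-4*(5/H + 5/(-4)) - 5))**2 = (-37 + (-4*(5/(-1) + 5/(-4)) - 5))**2 = (-37 + (-4*(5*(-1) + 5*(-1/4)) - 5))**2 = (-37 + (-4*(-5 - 5/4) - 5))**2 = (-37 + (-4*(-25/4) - 5))**2 = (-37 + (25 - 5))**2 = (-37 + 20)**2 = (-17)**2 = 289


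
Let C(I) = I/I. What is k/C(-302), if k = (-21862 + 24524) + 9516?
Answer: 12178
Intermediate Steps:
k = 12178 (k = 2662 + 9516 = 12178)
C(I) = 1
k/C(-302) = 12178/1 = 12178*1 = 12178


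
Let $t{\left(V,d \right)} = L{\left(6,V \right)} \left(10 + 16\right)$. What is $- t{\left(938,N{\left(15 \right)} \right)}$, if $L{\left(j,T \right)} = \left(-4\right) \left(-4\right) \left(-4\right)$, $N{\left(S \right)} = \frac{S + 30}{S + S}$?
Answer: $1664$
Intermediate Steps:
$N{\left(S \right)} = \frac{30 + S}{2 S}$
$L{\left(j,T \right)} = -64$ ($L{\left(j,T \right)} = 16 \left(-4\right) = -64$)
$t{\left(V,d \right)} = -1664$ ($t{\left(V,d \right)} = - 64 \left(10 + 16\right) = \left(-64\right) 26 = -1664$)
$- t{\left(938,N{\left(15 \right)} \right)} = \left(-1\right) \left(-1664\right) = 1664$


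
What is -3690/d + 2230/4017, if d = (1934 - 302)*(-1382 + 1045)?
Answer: 206881175/368214288 ≈ 0.56185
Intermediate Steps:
d = -549984 (d = 1632*(-337) = -549984)
-3690/d + 2230/4017 = -3690/(-549984) + 2230/4017 = -3690*(-1/549984) + 2230*(1/4017) = 615/91664 + 2230/4017 = 206881175/368214288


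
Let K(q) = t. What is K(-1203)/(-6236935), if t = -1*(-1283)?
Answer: -1283/6236935 ≈ -0.00020571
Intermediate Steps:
t = 1283
K(q) = 1283
K(-1203)/(-6236935) = 1283/(-6236935) = 1283*(-1/6236935) = -1283/6236935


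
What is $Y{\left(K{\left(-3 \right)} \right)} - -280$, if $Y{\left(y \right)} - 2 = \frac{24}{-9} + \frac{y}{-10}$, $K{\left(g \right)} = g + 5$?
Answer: $\frac{4187}{15} \approx 279.13$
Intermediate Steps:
$K{\left(g \right)} = 5 + g$
$Y{\left(y \right)} = - \frac{2}{3} - \frac{y}{10}$ ($Y{\left(y \right)} = 2 + \left(\frac{24}{-9} + \frac{y}{-10}\right) = 2 + \left(24 \left(- \frac{1}{9}\right) + y \left(- \frac{1}{10}\right)\right) = 2 - \left(\frac{8}{3} + \frac{y}{10}\right) = - \frac{2}{3} - \frac{y}{10}$)
$Y{\left(K{\left(-3 \right)} \right)} - -280 = \left(- \frac{2}{3} - \frac{5 - 3}{10}\right) - -280 = \left(- \frac{2}{3} - \frac{1}{5}\right) + 280 = - \frac{13}{15} + 280 = \frac{4187}{15}$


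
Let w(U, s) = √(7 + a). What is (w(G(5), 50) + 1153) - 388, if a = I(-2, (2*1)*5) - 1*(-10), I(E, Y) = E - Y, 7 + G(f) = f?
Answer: 765 + √5 ≈ 767.24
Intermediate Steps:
G(f) = -7 + f
a = -2 (a = (-2 - 2*1*5) - 1*(-10) = (-2 - 2*5) + 10 = (-2 - 1*10) + 10 = (-2 - 10) + 10 = -12 + 10 = -2)
w(U, s) = √5 (w(U, s) = √(7 - 2) = √5)
(w(G(5), 50) + 1153) - 388 = (√5 + 1153) - 388 = (1153 + √5) - 388 = 765 + √5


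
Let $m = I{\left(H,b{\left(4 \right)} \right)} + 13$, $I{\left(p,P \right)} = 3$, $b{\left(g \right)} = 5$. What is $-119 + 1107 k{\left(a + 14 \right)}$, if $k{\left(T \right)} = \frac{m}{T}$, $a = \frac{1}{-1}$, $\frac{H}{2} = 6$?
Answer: $\frac{16165}{13} \approx 1243.5$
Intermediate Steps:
$H = 12$ ($H = 2 \cdot 6 = 12$)
$a = -1$
$m = 16$ ($m = 3 + 13 = 16$)
$k{\left(T \right)} = \frac{16}{T}$
$-119 + 1107 k{\left(a + 14 \right)} = -119 + 1107 \frac{16}{-1 + 14} = -119 + 1107 \cdot \frac{16}{13} = -119 + \frac{17712}{13} = \frac{16165}{13}$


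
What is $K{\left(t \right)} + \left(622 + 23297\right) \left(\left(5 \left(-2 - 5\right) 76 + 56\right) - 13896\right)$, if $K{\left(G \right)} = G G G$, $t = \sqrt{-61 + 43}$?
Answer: $-394663500 - 54 i \sqrt{2} \approx -3.9466 \cdot 10^{8} - 76.368 i$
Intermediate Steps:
$t = 3 i \sqrt{2}$ ($t = \sqrt{-18} = 3 i \sqrt{2} \approx 4.2426 i$)
$K{\left(G \right)} = G^{3}$ ($K{\left(G \right)} = G^{2} G = G^{3}$)
$K{\left(t \right)} + \left(622 + 23297\right) \left(\left(5 \left(-2 - 5\right) 76 + 56\right) - 13896\right) = \left(3 i \sqrt{2}\right)^{3} + \left(622 + 23297\right) \left(\left(5 \left(-2 - 5\right) 76 + 56\right) - 13896\right) = - 54 i \sqrt{2} + 23919 \left(\left(5 \left(-7\right) 76 + 56\right) - 13896\right) = - 54 i \sqrt{2} + 23919 \left(\left(\left(-35\right) 76 + 56\right) - 13896\right) = - 54 i \sqrt{2} + 23919 \left(\left(-2660 + 56\right) - 13896\right) = - 54 i \sqrt{2} + 23919 \left(-2604 - 13896\right) = - 54 i \sqrt{2} + 23919 \left(-16500\right) = - 54 i \sqrt{2} - 394663500 = -394663500 - 54 i \sqrt{2}$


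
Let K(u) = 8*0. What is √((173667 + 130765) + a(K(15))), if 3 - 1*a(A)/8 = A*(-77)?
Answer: 2*√76114 ≈ 551.78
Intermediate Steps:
K(u) = 0
a(A) = 24 + 616*A (a(A) = 24 - 8*A*(-77) = 24 - (-616)*A = 24 + 616*A)
√((173667 + 130765) + a(K(15))) = √((173667 + 130765) + (24 + 616*0)) = √(304432 + (24 + 0)) = √(304432 + 24) = √304456 = 2*√76114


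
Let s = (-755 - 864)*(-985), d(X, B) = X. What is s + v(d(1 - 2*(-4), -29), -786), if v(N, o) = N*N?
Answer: 1594796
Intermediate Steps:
v(N, o) = N**2
s = 1594715 (s = -1619*(-985) = 1594715)
s + v(d(1 - 2*(-4), -29), -786) = 1594715 + (1 - 2*(-4))**2 = 1594715 + (1 + 8)**2 = 1594715 + 9**2 = 1594715 + 81 = 1594796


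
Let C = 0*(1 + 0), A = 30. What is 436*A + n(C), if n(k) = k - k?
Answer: 13080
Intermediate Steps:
C = 0 (C = 0*1 = 0)
n(k) = 0
436*A + n(C) = 436*30 + 0 = 13080 + 0 = 13080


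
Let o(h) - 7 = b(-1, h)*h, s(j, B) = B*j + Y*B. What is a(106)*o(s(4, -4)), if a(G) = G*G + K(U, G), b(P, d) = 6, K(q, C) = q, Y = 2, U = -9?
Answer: -1538099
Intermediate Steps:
s(j, B) = 2*B + B*j (s(j, B) = B*j + 2*B = 2*B + B*j)
o(h) = 7 + 6*h
a(G) = -9 + G² (a(G) = G*G - 9 = G² - 9 = -9 + G²)
a(106)*o(s(4, -4)) = (-9 + 106²)*(7 + 6*(-4*(2 + 4))) = (-9 + 11236)*(7 + 6*(-4*6)) = 11227*(7 + 6*(-24)) = 11227*(7 - 144) = 11227*(-137) = -1538099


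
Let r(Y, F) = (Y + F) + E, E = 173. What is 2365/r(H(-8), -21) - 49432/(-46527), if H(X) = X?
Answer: 39051521/2233296 ≈ 17.486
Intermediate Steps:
r(Y, F) = 173 + F + Y (r(Y, F) = (Y + F) + 173 = (F + Y) + 173 = 173 + F + Y)
2365/r(H(-8), -21) - 49432/(-46527) = 2365/(173 - 21 - 8) - 49432/(-46527) = 2365/144 - 49432*(-1/46527) = 2365*(1/144) + 49432/46527 = 2365/144 + 49432/46527 = 39051521/2233296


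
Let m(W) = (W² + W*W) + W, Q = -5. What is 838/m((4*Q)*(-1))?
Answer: 419/410 ≈ 1.0220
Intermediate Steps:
m(W) = W + 2*W² (m(W) = (W² + W²) + W = 2*W² + W = W + 2*W²)
838/m((4*Q)*(-1)) = 838/((((4*(-5))*(-1))*(1 + 2*((4*(-5))*(-1))))) = 838/(((-20*(-1))*(1 + 2*(-20*(-1))))) = 838/((20*(1 + 2*20))) = 838/((20*(1 + 40))) = 838/((20*41)) = 838/820 = 838*(1/820) = 419/410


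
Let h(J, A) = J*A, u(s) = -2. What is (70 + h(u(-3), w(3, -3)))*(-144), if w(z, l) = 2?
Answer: -9504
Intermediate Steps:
h(J, A) = A*J
(70 + h(u(-3), w(3, -3)))*(-144) = (70 + 2*(-2))*(-144) = (70 - 4)*(-144) = 66*(-144) = -9504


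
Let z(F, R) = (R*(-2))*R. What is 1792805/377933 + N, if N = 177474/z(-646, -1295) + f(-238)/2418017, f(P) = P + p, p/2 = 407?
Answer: 1027033080866702824/218935234948624075 ≈ 4.6910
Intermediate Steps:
p = 814 (p = 2*407 = 814)
z(F, R) = -2*R² (z(F, R) = (-2*R)*R = -2*R²)
f(P) = 814 + P (f(P) = P + 814 = 814 + P)
N = -30514515447/579296422775 (N = 177474/((-2*(-1295)²)) + (814 - 238)/2418017 = 177474/((-2*1677025)) + 576*(1/2418017) = 177474/(-3354050) + 576/2418017 = 177474*(-1/3354050) + 576/2418017 = -88737/1677025 + 576/2418017 = -30514515447/579296422775 ≈ -0.052675)
1792805/377933 + N = 1792805/377933 - 30514515447/579296422775 = 1027033080866702824/218935234948624075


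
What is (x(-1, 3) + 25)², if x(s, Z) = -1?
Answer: 576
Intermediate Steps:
(x(-1, 3) + 25)² = (-1 + 25)² = 24² = 576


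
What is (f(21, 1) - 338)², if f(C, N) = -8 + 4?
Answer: 116964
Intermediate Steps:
f(C, N) = -4
(f(21, 1) - 338)² = (-4 - 338)² = (-342)² = 116964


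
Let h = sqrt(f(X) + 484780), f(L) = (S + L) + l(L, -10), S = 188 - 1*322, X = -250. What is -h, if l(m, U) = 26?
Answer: -sqrt(484422) ≈ -696.00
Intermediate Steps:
S = -134 (S = 188 - 322 = -134)
f(L) = -108 + L (f(L) = (-134 + L) + 26 = -108 + L)
h = sqrt(484422) (h = sqrt((-108 - 250) + 484780) = sqrt(-358 + 484780) = sqrt(484422) ≈ 696.00)
-h = -sqrt(484422)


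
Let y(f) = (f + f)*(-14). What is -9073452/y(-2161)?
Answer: -2268363/15127 ≈ -149.95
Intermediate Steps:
y(f) = -28*f (y(f) = (2*f)*(-14) = -28*f)
-9073452/y(-2161) = -9073452/((-28*(-2161))) = -9073452/60508 = -9073452*1/60508 = -2268363/15127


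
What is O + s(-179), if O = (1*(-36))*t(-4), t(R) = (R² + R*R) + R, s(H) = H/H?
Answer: -1007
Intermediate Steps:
s(H) = 1
t(R) = R + 2*R² (t(R) = (R² + R²) + R = 2*R² + R = R + 2*R²)
O = -1008 (O = (1*(-36))*(-4*(1 + 2*(-4))) = -(-144)*(1 - 8) = -(-144)*(-7) = -36*28 = -1008)
O + s(-179) = -1008 + 1 = -1007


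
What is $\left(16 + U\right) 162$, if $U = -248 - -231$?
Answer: $-162$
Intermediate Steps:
$U = -17$ ($U = -248 + 231 = -17$)
$\left(16 + U\right) 162 = \left(16 - 17\right) 162 = \left(-1\right) 162 = -162$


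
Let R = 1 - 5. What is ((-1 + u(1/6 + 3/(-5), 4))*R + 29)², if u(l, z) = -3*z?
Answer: 6561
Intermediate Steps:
R = -4
((-1 + u(1/6 + 3/(-5), 4))*R + 29)² = ((-1 - 3*4)*(-4) + 29)² = ((-1 - 12)*(-4) + 29)² = (-13*(-4) + 29)² = (52 + 29)² = 81² = 6561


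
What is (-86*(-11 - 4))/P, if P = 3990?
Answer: 43/133 ≈ 0.32331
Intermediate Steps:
(-86*(-11 - 4))/P = -86*(-11 - 4)/3990 = -86*(-15)*(1/3990) = 1290*(1/3990) = 43/133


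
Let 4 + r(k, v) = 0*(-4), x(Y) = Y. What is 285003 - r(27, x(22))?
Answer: 285007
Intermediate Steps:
r(k, v) = -4 (r(k, v) = -4 + 0*(-4) = -4 + 0 = -4)
285003 - r(27, x(22)) = 285003 - 1*(-4) = 285003 + 4 = 285007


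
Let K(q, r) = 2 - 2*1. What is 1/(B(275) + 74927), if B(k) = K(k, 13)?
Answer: 1/74927 ≈ 1.3346e-5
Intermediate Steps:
K(q, r) = 0 (K(q, r) = 2 - 2 = 0)
B(k) = 0
1/(B(275) + 74927) = 1/(0 + 74927) = 1/74927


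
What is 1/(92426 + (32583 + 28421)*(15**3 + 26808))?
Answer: 1/1841376158 ≈ 5.4307e-10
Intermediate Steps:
1/(92426 + (32583 + 28421)*(15**3 + 26808)) = 1/(92426 + 61004*(3375 + 26808)) = 1/(92426 + 61004*30183) = 1/(92426 + 1841283732) = 1/1841376158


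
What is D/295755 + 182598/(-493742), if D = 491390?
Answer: 18861560989/14602666521 ≈ 1.2917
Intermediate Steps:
D/295755 + 182598/(-493742) = 491390/295755 + 182598/(-493742) = 491390*(1/295755) + 182598*(-1/493742) = 98278/59151 - 91299/246871 = 18861560989/14602666521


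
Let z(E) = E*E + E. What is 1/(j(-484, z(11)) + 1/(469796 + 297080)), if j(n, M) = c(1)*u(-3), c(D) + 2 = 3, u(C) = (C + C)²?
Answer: 766876/27607537 ≈ 0.027778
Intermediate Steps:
u(C) = 4*C² (u(C) = (2*C)² = 4*C²)
z(E) = E + E² (z(E) = E² + E = E + E²)
c(D) = 1 (c(D) = -2 + 3 = 1)
j(n, M) = 36 (j(n, M) = 1*(4*(-3)²) = 1*(4*9) = 1*36 = 36)
1/(j(-484, z(11)) + 1/(469796 + 297080)) = 1/(36 + 1/(469796 + 297080)) = 1/(36 + 1/766876) = 1/(27607537/766876) = 766876/27607537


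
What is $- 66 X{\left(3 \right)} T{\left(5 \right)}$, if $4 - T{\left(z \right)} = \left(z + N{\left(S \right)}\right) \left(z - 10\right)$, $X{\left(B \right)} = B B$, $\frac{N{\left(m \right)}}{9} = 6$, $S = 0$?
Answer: $-177606$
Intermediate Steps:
$N{\left(m \right)} = 54$ ($N{\left(m \right)} = 9 \cdot 6 = 54$)
$X{\left(B \right)} = B^{2}$
$T{\left(z \right)} = 4 - \left(-10 + z\right) \left(54 + z\right)$ ($T{\left(z \right)} = 4 - \left(z + 54\right) \left(z - 10\right) = 4 - \left(54 + z\right) \left(-10 + z\right) = 4 - \left(-10 + z\right) \left(54 + z\right)$)
$- 66 X{\left(3 \right)} T{\left(5 \right)} = - 66 \cdot 3^{2} \left(544 - 5^{2} - 220\right) = \left(-66\right) 9 \left(544 - 25 - 220\right) = - 594 \left(544 - 25 - 220\right) = \left(-594\right) 299 = -177606$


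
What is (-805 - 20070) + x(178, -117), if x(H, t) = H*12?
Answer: -18739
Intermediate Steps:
x(H, t) = 12*H
(-805 - 20070) + x(178, -117) = (-805 - 20070) + 12*178 = -20875 + 2136 = -18739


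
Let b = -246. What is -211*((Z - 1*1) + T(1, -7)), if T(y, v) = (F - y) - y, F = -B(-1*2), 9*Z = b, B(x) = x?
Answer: 17935/3 ≈ 5978.3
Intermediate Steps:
Z = -82/3 (Z = (1/9)*(-246) = -82/3 ≈ -27.333)
F = 2 (F = -(-1)*2 = -1*(-2) = 2)
T(y, v) = 2 - 2*y (T(y, v) = (2 - y) - y = 2 - 2*y)
-211*((Z - 1*1) + T(1, -7)) = -211*((-82/3 - 1*1) + (2 - 2*1)) = -211*((-82/3 - 1) + (2 - 2)) = -211*(-85/3 + 0) = -211*(-85/3) = 17935/3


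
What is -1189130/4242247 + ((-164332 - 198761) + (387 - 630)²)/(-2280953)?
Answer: -1422519894022/9676366021391 ≈ -0.14701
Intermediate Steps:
-1189130/4242247 + ((-164332 - 198761) + (387 - 630)²)/(-2280953) = -1189130*1/4242247 + (-363093 + (-243)²)*(-1/2280953) = -1189130/4242247 + (-363093 + 59049)*(-1/2280953) = -1189130/4242247 - 304044*(-1/2280953) = -1189130/4242247 + 304044/2280953 = -1422519894022/9676366021391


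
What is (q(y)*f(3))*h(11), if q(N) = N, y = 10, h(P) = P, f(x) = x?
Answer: 330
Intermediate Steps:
(q(y)*f(3))*h(11) = (10*3)*11 = 30*11 = 330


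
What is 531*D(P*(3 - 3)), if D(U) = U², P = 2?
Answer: 0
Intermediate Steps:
531*D(P*(3 - 3)) = 531*(2*(3 - 3))² = 531*(2*0)² = 531*0² = 531*0 = 0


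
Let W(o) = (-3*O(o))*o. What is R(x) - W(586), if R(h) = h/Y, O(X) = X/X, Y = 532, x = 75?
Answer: 935331/532 ≈ 1758.1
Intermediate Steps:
O(X) = 1
R(h) = h/532
W(o) = -3*o (W(o) = (-3*1)*o = -3*o)
R(x) - W(586) = (1/532)*75 - (-3)*586 = 75/532 - 1*(-1758) = 75/532 + 1758 = 935331/532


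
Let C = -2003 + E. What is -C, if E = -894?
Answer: 2897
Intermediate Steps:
C = -2897 (C = -2003 - 894 = -2897)
-C = -1*(-2897) = 2897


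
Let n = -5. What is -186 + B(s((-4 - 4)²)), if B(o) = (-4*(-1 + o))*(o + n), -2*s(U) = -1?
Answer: -195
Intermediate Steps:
s(U) = ½ (s(U) = -½*(-1) = ½)
B(o) = (-5 + o)*(4 - 4*o) (B(o) = (-4*(-1 + o))*(o - 5) = (4 - 4*o)*(-5 + o) = (-5 + o)*(4 - 4*o))
-186 + B(s((-4 - 4)²)) = -186 + (-20 - 4*(½)² + 24*(½)) = -186 + (-20 - 4*¼ + 12) = -186 + (-20 - 1 + 12) = -186 - 9 = -195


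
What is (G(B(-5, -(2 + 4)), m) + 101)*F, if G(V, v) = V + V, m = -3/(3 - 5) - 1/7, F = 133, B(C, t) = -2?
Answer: 12901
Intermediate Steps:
m = 19/14 (m = -3/(1*(-2)) - 1*⅐ = -3/(-2) - ⅐ = -3*(-½) - ⅐ = 3/2 - ⅐ = 19/14 ≈ 1.3571)
G(V, v) = 2*V
(G(B(-5, -(2 + 4)), m) + 101)*F = (2*(-2) + 101)*133 = (-4 + 101)*133 = 97*133 = 12901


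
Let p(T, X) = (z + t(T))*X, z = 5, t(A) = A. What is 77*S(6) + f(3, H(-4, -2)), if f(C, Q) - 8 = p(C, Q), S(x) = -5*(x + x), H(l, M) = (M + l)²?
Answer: -4324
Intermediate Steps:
S(x) = -10*x
p(T, X) = X*(5 + T) (p(T, X) = (5 + T)*X = X*(5 + T))
f(C, Q) = 8 + Q*(5 + C)
77*S(6) + f(3, H(-4, -2)) = 77*(-10*6) + (8 + (-2 - 4)²*(5 + 3)) = 77*(-60) + (8 + (-6)²*8) = -4620 + (8 + 36*8) = -4620 + (8 + 288) = -4620 + 296 = -4324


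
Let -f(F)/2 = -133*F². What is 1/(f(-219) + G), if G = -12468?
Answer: 1/12745158 ≈ 7.8461e-8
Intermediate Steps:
f(F) = 266*F² (f(F) = -(-266)*F² = 266*F²)
1/(f(-219) + G) = 1/(266*(-219)² - 12468) = 1/(266*47961 - 12468) = 1/(12757626 - 12468) = 1/12745158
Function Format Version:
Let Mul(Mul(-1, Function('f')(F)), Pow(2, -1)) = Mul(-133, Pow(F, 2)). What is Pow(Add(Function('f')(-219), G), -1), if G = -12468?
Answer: Rational(1, 12745158) ≈ 7.8461e-8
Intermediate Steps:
Function('f')(F) = Mul(266, Pow(F, 2)) (Function('f')(F) = Mul(-2, Mul(-133, Pow(F, 2))) = Mul(266, Pow(F, 2)))
Pow(Add(Function('f')(-219), G), -1) = Pow(Add(Mul(266, Pow(-219, 2)), -12468), -1) = Pow(Add(Mul(266, 47961), -12468), -1) = Pow(Add(12757626, -12468), -1) = Pow(12745158, -1) = Rational(1, 12745158)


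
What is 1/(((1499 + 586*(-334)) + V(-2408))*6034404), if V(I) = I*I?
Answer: 1/33818242238556 ≈ 2.9570e-14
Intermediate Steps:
V(I) = I²
1/(((1499 + 586*(-334)) + V(-2408))*6034404) = 1/(((1499 + 586*(-334)) + (-2408)²)*6034404) = (1/6034404)/((1499 - 195724) + 5798464) = (1/6034404)/(-194225 + 5798464) = (1/6034404)/5604239 = (1/5604239)*(1/6034404) = 1/33818242238556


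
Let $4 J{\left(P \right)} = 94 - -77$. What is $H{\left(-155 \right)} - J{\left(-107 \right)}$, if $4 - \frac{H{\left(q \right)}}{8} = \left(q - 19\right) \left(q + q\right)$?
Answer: $- \frac{1726123}{4} \approx -4.3153 \cdot 10^{5}$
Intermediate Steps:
$H{\left(q \right)} = 32 - 16 q \left(-19 + q\right)$ ($H{\left(q \right)} = 32 - 8 \left(q - 19\right) \left(q + q\right) = 32 - 8 \left(-19 + q\right) 2 q = 32 - 8 \cdot 2 q \left(-19 + q\right) = 32 - 16 q \left(-19 + q\right)$)
$J{\left(P \right)} = \frac{171}{4}$ ($J{\left(P \right)} = \frac{94 - -77}{4} = \frac{94 + 77}{4} = \frac{1}{4} \cdot 171 = \frac{171}{4}$)
$H{\left(-155 \right)} - J{\left(-107 \right)} = \left(32 - 16 \left(-155\right)^{2} + 304 \left(-155\right)\right) - \frac{171}{4} = \left(32 - 384400 - 47120\right) - \frac{171}{4} = -431488 - \frac{171}{4} = - \frac{1726123}{4}$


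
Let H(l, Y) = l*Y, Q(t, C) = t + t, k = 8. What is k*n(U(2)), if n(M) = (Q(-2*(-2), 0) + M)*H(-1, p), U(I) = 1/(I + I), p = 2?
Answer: -132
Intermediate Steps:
U(I) = 1/(2*I)
Q(t, C) = 2*t
H(l, Y) = Y*l
n(M) = -16 - 2*M (n(M) = (2*(-2*(-2)) + M)*(2*(-1)) = (2*4 + M)*(-2) = (8 + M)*(-2) = -16 - 2*M)
k*n(U(2)) = 8*(-16 - 1/2) = 8*(-33/2) = -132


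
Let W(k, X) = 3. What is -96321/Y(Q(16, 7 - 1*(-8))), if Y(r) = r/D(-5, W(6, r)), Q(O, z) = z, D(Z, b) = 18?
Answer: -577926/5 ≈ -1.1559e+5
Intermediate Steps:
Y(r) = r/18
-96321/Y(Q(16, 7 - 1*(-8))) = -96321*18/(7 - 1*(-8)) = -96321*18/(7 + 8) = -96321/((1/18)*15) = -96321/⅚ = -96321*6/5 = -577926/5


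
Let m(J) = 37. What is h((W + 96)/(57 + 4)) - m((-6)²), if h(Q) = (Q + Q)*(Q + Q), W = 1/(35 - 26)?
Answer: -8158937/301401 ≈ -27.070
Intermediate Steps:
W = ⅑ (W = 1/9 = ⅑ ≈ 0.11111)
h(Q) = 4*Q² (h(Q) = (2*Q)*(2*Q) = 4*Q²)
h((W + 96)/(57 + 4)) - m((-6)²) = 4*((⅑ + 96)/(57 + 4))² - 1*37 = 4*((865/9)/61)² - 37 = 4*((865/9)*(1/61))² - 37 = 4*(865/549)² - 37 = 4*(748225/301401) - 37 = 2992900/301401 - 37 = -8158937/301401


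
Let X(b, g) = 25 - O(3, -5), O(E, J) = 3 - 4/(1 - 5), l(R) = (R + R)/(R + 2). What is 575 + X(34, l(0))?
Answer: 596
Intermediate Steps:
l(R) = 2*R/(2 + R) (l(R) = (2*R)/(2 + R) = 2*R/(2 + R))
O(E, J) = 4 (O(E, J) = 3 - 4/(-4) = 3 - ¼*(-4) = 3 + 1 = 4)
X(b, g) = 21 (X(b, g) = 25 - 1*4 = 25 - 4 = 21)
575 + X(34, l(0)) = 575 + 21 = 596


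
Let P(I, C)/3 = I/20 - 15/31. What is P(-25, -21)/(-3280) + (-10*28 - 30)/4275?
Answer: -4933033/69549120 ≈ -0.070929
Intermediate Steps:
P(I, C) = -45/31 + 3*I/20 (P(I, C) = 3*(I/20 - 15/31) = 3*(-15/31 + I/20) = -45/31 + 3*I/20)
P(-25, -21)/(-3280) + (-10*28 - 30)/4275 = (-45/31 + (3/20)*(-25))/(-3280) + (-10*28 - 30)/4275 = (-45/31 - 15/4)*(-1/3280) + (-280 - 30)*(1/4275) = -645/124*(-1/3280) - 310*1/4275 = 129/81344 - 62/855 = -4933033/69549120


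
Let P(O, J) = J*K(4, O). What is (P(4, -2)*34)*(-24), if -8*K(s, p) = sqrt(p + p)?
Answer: -408*sqrt(2) ≈ -577.00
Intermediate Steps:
K(s, p) = -sqrt(2)*sqrt(p)/8 (K(s, p) = -sqrt(p + p)/8 = -sqrt(2)*sqrt(p)/8)
P(O, J) = -J*sqrt(2)*sqrt(O)/8 (P(O, J) = J*(-sqrt(2)*sqrt(O)/8) = -J*sqrt(2)*sqrt(O)/8)
(P(4, -2)*34)*(-24) = (-1/8*(-2)*sqrt(2)*sqrt(4)*34)*(-24) = (-1/8*(-2)*sqrt(2)*2*34)*(-24) = ((sqrt(2)/2)*34)*(-24) = (17*sqrt(2))*(-24) = -408*sqrt(2)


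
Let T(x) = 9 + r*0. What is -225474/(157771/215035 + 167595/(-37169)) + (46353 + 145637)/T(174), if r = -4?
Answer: 11006202933837565/135785702367 ≈ 81056.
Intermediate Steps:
T(x) = 9 (T(x) = 9 - 4*0 = 9 + 0 = 9)
-225474/(157771/215035 + 167595/(-37169)) + (46353 + 145637)/T(174) = -225474/(157771/215035 + 167595/(-37169)) + (46353 + 145637)/9 = -225474/(157771*(1/215035) + 167595*(-1/37169)) + 191990*(⅑) = -225474/(157771/215035 - 167595/37169) + 191990/9 = -225474/(-30174600526/7992635915) + 191990/9 = -225474*(-7992635915/30174600526) + 191990/9 = 901065795149355/15087300263 + 191990/9 = 11006202933837565/135785702367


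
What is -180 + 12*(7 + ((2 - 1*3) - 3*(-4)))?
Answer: 36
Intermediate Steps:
-180 + 12*(7 + ((2 - 1*3) - 3*(-4))) = -180 + 12*(7 + ((2 - 3) + 12)) = -180 + 12*(7 + (-1 + 12)) = -180 + 12*(7 + 11) = -180 + 12*18 = -180 + 216 = 36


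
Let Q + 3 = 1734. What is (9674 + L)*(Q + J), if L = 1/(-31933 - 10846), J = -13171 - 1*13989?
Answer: -10523640220305/42779 ≈ -2.4600e+8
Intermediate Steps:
Q = 1731 (Q = -3 + 1734 = 1731)
J = -27160 (J = -13171 - 13989 = -27160)
L = -1/42779 (L = 1/(-42779) = -1/42779 ≈ -2.3376e-5)
(9674 + L)*(Q + J) = (9674 - 1/42779)*(1731 - 27160) = (413844045/42779)*(-25429) = -10523640220305/42779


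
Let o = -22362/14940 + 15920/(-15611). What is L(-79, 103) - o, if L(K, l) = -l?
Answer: -3905930173/38871390 ≈ -100.48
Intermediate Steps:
o = -97822997/38871390 (o = -22362*1/14940 + 15920*(-1/15611) = -3727/2490 - 15920/15611 = -97822997/38871390 ≈ -2.5166)
L(-79, 103) - o = -1*103 - 1*(-97822997/38871390) = -103 + 97822997/38871390 = -3905930173/38871390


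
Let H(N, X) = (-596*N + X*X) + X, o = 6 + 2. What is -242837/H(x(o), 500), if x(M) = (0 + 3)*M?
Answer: -242837/236196 ≈ -1.0281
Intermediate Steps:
o = 8
x(M) = 3*M
H(N, X) = X + X**2 - 596*N (H(N, X) = (-596*N + X**2) + X = (X**2 - 596*N) + X = X + X**2 - 596*N)
-242837/H(x(o), 500) = -242837/(500 + 500**2 - 1788*8) = -242837/(500 + 250000 - 596*24) = -242837/(500 + 250000 - 14304) = -242837/236196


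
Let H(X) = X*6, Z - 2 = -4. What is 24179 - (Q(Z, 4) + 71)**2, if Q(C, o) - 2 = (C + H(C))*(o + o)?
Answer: 22658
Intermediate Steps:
Z = -2 (Z = 2 - 4 = -2)
H(X) = 6*X
Q(C, o) = 2 + 14*C*o (Q(C, o) = 2 + (C + 6*C)*(o + o) = 2 + (7*C)*(2*o) = 2 + 14*C*o)
24179 - (Q(Z, 4) + 71)**2 = 24179 - ((2 + 14*(-2)*4) + 71)**2 = 24179 - ((2 - 112) + 71)**2 = 24179 - (-110 + 71)**2 = 24179 - 1*(-39)**2 = 24179 - 1*1521 = 24179 - 1521 = 22658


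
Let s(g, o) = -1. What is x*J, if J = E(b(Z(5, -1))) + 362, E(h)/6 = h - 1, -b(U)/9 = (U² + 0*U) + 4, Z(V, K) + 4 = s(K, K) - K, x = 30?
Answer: -21720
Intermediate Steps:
Z(V, K) = -5 - K (Z(V, K) = -4 + (-1 - K) = -5 - K)
b(U) = -36 - 9*U² (b(U) = -9*((U² + 0*U) + 4) = -9*((U² + 0) + 4) = -9*(U² + 4) = -9*(4 + U²) = -36 - 9*U²)
E(h) = -6 + 6*h (E(h) = 6*(h - 1) = 6*(-1 + h) = -6 + 6*h)
J = -724 (J = (-6 + 6*(-36 - 9*(-5 - 1*(-1))²)) + 362 = (-6 + 6*(-36 - 9*(-5 + 1)²)) + 362 = (-6 + 6*(-36 - 9*(-4)²)) + 362 = (-6 + 6*(-36 - 9*16)) + 362 = (-6 + 6*(-36 - 144)) + 362 = (-6 + 6*(-180)) + 362 = (-6 - 1080) + 362 = -1086 + 362 = -724)
x*J = 30*(-724) = -21720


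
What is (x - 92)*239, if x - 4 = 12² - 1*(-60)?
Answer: 27724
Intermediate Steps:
x = 208 (x = 4 + (12² - 1*(-60)) = 4 + (144 + 60) = 4 + 204 = 208)
(x - 92)*239 = (208 - 92)*239 = 116*239 = 27724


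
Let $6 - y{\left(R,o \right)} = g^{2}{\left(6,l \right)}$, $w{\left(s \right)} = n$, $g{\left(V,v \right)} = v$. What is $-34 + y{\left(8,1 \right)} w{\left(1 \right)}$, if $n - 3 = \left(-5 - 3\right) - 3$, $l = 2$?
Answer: $-50$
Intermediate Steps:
$n = -8$ ($n = 3 - 11 = -8$)
$w{\left(s \right)} = -8$
$y{\left(R,o \right)} = 2$ ($y{\left(R,o \right)} = 6 - 2^{2} = 6 - 4 = 2$)
$-34 + y{\left(8,1 \right)} w{\left(1 \right)} = -34 + 2 \left(-8\right) = -34 - 16 = -50$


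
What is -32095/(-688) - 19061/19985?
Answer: 89757801/1964240 ≈ 45.696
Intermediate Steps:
-32095/(-688) - 19061/19985 = -32095*(-1/688) - 19061*1/19985 = 32095/688 - 2723/2855 = 89757801/1964240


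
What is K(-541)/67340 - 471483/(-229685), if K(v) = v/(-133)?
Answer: 844565946769/411421878140 ≈ 2.0528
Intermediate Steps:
K(v) = -v/133 (K(v) = v*(-1/133) = -v/133)
K(-541)/67340 - 471483/(-229685) = -1/133*(-541)/67340 - 471483/(-229685) = (541/133)*(1/67340) - 471483*(-1/229685) = 541/8956220 + 471483/229685 = 844565946769/411421878140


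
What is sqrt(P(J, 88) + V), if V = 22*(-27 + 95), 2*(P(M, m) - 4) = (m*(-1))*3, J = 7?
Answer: 6*sqrt(38) ≈ 36.987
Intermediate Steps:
P(M, m) = 4 - 3*m/2 (P(M, m) = 4 + ((m*(-1))*3)/2 = 4 + (-m*3)/2 = 4 + (-3*m)/2 = 4 - 3*m/2)
V = 1496 (V = 22*68 = 1496)
sqrt(P(J, 88) + V) = sqrt((4 - 3/2*88) + 1496) = sqrt((4 - 132) + 1496) = sqrt(-128 + 1496) = sqrt(1368) = 6*sqrt(38)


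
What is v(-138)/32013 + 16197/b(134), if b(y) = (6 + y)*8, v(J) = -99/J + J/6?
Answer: 11925260903/824654880 ≈ 14.461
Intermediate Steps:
v(J) = -99/J + J/6 (v(J) = -99/J + J*(⅙) = -99/J + J/6)
b(y) = 48 + 8*y
v(-138)/32013 + 16197/b(134) = (-99/(-138) + (⅙)*(-138))/32013 + 16197/(48 + 8*134) = (-99*(-1/138) - 23)*(1/32013) + 16197/(48 + 1072) = (33/46 - 23)*(1/32013) + 16197/1120 = -1025/46*1/32013 + 16197*(1/1120) = -1025/1472598 + 16197/1120 = 11925260903/824654880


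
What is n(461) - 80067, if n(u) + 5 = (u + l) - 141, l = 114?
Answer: -79638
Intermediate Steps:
n(u) = -32 + u (n(u) = -5 + ((u + 114) - 141) = -5 + ((114 + u) - 141) = -5 + (-27 + u) = -32 + u)
n(461) - 80067 = (-32 + 461) - 80067 = 429 - 80067 = -79638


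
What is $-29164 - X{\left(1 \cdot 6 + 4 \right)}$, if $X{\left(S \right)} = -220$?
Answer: $-28944$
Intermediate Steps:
$-29164 - X{\left(1 \cdot 6 + 4 \right)} = -29164 - -220 = -29164 + 220 = -28944$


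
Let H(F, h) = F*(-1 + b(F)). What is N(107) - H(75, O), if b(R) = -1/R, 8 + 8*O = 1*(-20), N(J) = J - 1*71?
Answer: 112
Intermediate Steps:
N(J) = -71 + J (N(J) = J - 71 = -71 + J)
O = -7/2 (O = -1 + (1*(-20))/8 = -1 + (⅛)*(-20) = -1 - 5/2 = -7/2 ≈ -3.5000)
H(F, h) = F*(-1 - 1/F)
N(107) - H(75, O) = (-71 + 107) - (-1 - 1*75) = 36 - (-1 - 75) = 36 - 1*(-76) = 36 + 76 = 112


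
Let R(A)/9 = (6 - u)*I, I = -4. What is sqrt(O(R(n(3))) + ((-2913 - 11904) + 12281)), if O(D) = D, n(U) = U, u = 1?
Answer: 2*I*sqrt(679) ≈ 52.115*I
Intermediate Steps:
R(A) = -180 (R(A) = 9*((6 - 1*1)*(-4)) = 9*((6 - 1)*(-4)) = 9*(5*(-4)) = 9*(-20) = -180)
sqrt(O(R(n(3))) + ((-2913 - 11904) + 12281)) = sqrt(-180 + ((-2913 - 11904) + 12281)) = sqrt(-180 + (-14817 + 12281)) = sqrt(-180 - 2536) = sqrt(-2716) = 2*I*sqrt(679)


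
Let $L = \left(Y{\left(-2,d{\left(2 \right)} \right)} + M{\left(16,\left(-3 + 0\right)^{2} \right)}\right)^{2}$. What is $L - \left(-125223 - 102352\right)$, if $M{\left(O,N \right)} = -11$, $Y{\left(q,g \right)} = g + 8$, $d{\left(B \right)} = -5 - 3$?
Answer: $227696$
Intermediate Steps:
$d{\left(B \right)} = -8$
$Y{\left(q,g \right)} = 8 + g$
$L = 121$ ($L = \left(\left(8 - 8\right) - 11\right)^{2} = \left(0 - 11\right)^{2} = \left(-11\right)^{2} = 121$)
$L - \left(-125223 - 102352\right) = 121 - \left(-125223 - 102352\right) = 121 - -227575 = 121 + 227575 = 227696$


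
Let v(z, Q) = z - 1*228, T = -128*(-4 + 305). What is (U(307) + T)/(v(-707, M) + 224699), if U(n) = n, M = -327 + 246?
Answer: -38221/223764 ≈ -0.17081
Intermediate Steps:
M = -81
T = -38528 (T = -128*301 = -38528)
v(z, Q) = -228 + z (v(z, Q) = z - 228 = -228 + z)
(U(307) + T)/(v(-707, M) + 224699) = (307 - 38528)/((-228 - 707) + 224699) = -38221/(-935 + 224699) = -38221/223764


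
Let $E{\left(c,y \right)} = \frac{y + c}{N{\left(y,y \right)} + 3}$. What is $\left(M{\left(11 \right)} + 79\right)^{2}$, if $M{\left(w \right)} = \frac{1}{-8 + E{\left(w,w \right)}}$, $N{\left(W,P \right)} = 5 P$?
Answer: $\frac{303804900}{48841} \approx 6220.3$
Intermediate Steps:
$E{\left(c,y \right)} = \frac{c + y}{3 + 5 y}$ ($E{\left(c,y \right)} = \frac{y + c}{5 y + 3} = \frac{c + y}{3 + 5 y}$)
$M{\left(w \right)} = \frac{1}{-8 + \frac{2 w}{3 + 5 w}}$ ($M{\left(w \right)} = \frac{1}{-8 + \frac{w + w}{3 + 5 w}} = \frac{1}{-8 + \frac{2 w}{3 + 5 w}}$)
$\left(M{\left(11 \right)} + 79\right)^{2} = \left(\frac{3 + 5 \cdot 11}{2 \left(-12 - 209\right)} + 79\right)^{2} = \left(\frac{3 + 55}{2 \left(-12 - 209\right)} + 79\right)^{2} = \left(\frac{1}{2} \frac{1}{-221} \cdot 58 + 79\right)^{2} = \left(\frac{1}{2} \left(- \frac{1}{221}\right) 58 + 79\right)^{2} = \left(- \frac{29}{221} + 79\right)^{2} = \left(\frac{17430}{221}\right)^{2} = \frac{303804900}{48841}$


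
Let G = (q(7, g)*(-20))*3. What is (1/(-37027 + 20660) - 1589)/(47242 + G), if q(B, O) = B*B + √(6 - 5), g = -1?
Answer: -13003582/362054407 ≈ -0.035916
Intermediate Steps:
q(B, O) = 1 + B² (q(B, O) = B² + √1 = B² + 1 = 1 + B²)
G = -3000 (G = ((1 + 7²)*(-20))*3 = ((1 + 49)*(-20))*3 = (50*(-20))*3 = -1000*3 = -3000)
(1/(-37027 + 20660) - 1589)/(47242 + G) = (1/(-37027 + 20660) - 1589)/(47242 - 3000) = (1/(-16367) - 1589)/44242 = (-1/16367 - 1589)*(1/44242) = -26007164/16367*1/44242 = -13003582/362054407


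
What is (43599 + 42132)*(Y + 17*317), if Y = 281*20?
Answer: 943812579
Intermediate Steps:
Y = 5620
(43599 + 42132)*(Y + 17*317) = (43599 + 42132)*(5620 + 17*317) = 85731*(5620 + 5389) = 85731*11009 = 943812579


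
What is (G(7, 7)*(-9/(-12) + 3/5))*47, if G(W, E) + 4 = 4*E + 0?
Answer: 7614/5 ≈ 1522.8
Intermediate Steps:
G(W, E) = -4 + 4*E (G(W, E) = -4 + (4*E + 0) = -4 + 4*E)
(G(7, 7)*(-9/(-12) + 3/5))*47 = ((-4 + 4*7)*(-9/(-12) + 3/5))*47 = ((-4 + 28)*(-9*(-1/12) + 3*(⅕)))*47 = (24*(¾ + ⅗))*47 = (24*(27/20))*47 = (162/5)*47 = 7614/5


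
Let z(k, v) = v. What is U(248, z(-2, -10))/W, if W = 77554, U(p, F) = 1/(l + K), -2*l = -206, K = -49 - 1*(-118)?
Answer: 1/13339288 ≈ 7.4966e-8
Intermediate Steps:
K = 69 (K = -49 + 118 = 69)
l = 103 (l = -½*(-206) = 103)
U(p, F) = 1/172 (U(p, F) = 1/(103 + 69) = 1/172)
U(248, z(-2, -10))/W = (1/172)/77554 = (1/172)*(1/77554) = 1/13339288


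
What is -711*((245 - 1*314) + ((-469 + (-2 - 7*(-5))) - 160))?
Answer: 472815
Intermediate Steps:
-711*((245 - 1*314) + ((-469 + (-2 - 7*(-5))) - 160)) = -711*((245 - 314) + ((-469 + (-2 + 35)) - 160)) = -711*(-69 + ((-469 + 33) - 160)) = -711*(-69 + (-436 - 160)) = -711*(-69 - 596) = -711*(-665) = 472815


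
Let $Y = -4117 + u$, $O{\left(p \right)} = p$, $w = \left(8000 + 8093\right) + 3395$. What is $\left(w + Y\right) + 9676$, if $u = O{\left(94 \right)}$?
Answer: $25141$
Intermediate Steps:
$w = 19488$ ($w = 16093 + 3395 = 19488$)
$u = 94$
$Y = -4023$ ($Y = -4117 + 94 = -4023$)
$\left(w + Y\right) + 9676 = \left(19488 - 4023\right) + 9676 = 15465 + 9676 = 25141$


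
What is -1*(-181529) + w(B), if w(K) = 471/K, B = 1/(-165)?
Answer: 103814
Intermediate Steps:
B = -1/165 ≈ -0.0060606
-1*(-181529) + w(B) = -1*(-181529) + 471/(-1/165) = 181529 + 471*(-165) = 181529 - 77715 = 103814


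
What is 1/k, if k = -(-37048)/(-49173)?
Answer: -49173/37048 ≈ -1.3273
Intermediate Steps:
k = -37048/49173 (k = -(-37048)*(-1)/49173 = -1*37048/49173 = -37048/49173 ≈ -0.75342)
1/k = 1/(-37048/49173) = -49173/37048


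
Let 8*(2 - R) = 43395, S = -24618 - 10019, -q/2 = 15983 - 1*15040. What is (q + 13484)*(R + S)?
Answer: -1858434525/4 ≈ -4.6461e+8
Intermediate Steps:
q = -1886 (q = -2*(15983 - 1*15040) = -2*(15983 - 15040) = -2*943 = -1886)
S = -34637
R = -43379/8 (R = 2 - 1/8*43395 = 2 - 43395/8 = -43379/8 ≈ -5422.4)
(q + 13484)*(R + S) = (-1886 + 13484)*(-43379/8 - 34637) = 11598*(-320475/8) = -1858434525/4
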